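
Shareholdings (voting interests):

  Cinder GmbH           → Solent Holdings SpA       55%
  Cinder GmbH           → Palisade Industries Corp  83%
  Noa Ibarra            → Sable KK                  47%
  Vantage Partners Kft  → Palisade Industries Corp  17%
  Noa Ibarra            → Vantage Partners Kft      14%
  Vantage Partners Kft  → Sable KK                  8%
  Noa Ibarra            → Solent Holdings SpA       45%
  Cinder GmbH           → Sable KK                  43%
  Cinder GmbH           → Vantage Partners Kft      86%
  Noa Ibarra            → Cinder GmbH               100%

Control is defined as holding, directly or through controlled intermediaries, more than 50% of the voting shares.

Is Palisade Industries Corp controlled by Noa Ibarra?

Noa holds 100% of Cinder, so Noa controls Cinder.
Cinder and Noa together hold 86% + 14% = 100% of Vantage, so Noa controls Vantage.
Vantage and Cinder together hold 17% + 83% = 100% of Palisade, so Noa controls Palisade.

Yes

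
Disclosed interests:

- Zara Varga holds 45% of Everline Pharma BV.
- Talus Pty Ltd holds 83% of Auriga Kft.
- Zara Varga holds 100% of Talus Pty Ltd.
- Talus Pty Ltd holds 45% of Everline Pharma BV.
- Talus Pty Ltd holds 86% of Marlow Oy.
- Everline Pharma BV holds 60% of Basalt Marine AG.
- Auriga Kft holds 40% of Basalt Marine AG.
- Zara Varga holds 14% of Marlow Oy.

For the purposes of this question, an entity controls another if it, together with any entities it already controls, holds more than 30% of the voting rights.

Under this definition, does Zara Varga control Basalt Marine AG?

Yes

Zara holds 100% of Talus, so Zara controls Talus.
Talus holds 83% of Auriga, so Zara controls Auriga.
Zara and Talus together hold 45% + 45% = 90% of Everline, so Zara controls Everline.
Everline and Auriga together hold 60% + 40% = 100% of Basalt, so Zara controls Basalt.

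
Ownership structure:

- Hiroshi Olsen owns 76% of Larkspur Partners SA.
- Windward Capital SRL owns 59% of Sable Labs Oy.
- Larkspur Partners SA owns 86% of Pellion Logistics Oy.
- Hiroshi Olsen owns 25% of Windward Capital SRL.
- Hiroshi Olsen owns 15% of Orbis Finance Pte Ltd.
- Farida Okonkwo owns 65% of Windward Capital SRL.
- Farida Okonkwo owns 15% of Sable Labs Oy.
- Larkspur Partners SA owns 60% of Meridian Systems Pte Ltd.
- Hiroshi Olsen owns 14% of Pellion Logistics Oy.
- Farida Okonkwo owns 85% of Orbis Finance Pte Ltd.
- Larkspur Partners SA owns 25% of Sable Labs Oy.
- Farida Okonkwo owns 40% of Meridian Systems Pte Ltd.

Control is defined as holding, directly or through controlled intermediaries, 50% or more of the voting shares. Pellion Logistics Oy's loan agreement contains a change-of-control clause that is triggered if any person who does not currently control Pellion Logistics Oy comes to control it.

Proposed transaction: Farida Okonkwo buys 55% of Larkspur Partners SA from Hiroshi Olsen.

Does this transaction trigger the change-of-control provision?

The purchase adds only to Farida's holdings (Hiroshi's stake shrinks), so Farida is the only person who could newly come to control Pellion.
Farida holds 65% of Windward, so Farida controls Windward.
Farida holds 85% of Orbis, so Farida controls Orbis.
Windward and Farida together hold 59% + 15% = 74% of Sable, so Farida controls Sable.
Neither Farida nor any entity Farida controls holds any voting interest in Pellion.
So before the transaction, Farida does not control Pellion.
After the purchase, Farida holds 55% of Larkspur directly, and Hiroshi's stake falls to 21%.
Farida holds 55% of Larkspur, so Farida controls Larkspur.
Larkspur holds 86% of Pellion, so Farida controls Pellion.
Farida did not control Pellion before and does after, so the clause is triggered.

Yes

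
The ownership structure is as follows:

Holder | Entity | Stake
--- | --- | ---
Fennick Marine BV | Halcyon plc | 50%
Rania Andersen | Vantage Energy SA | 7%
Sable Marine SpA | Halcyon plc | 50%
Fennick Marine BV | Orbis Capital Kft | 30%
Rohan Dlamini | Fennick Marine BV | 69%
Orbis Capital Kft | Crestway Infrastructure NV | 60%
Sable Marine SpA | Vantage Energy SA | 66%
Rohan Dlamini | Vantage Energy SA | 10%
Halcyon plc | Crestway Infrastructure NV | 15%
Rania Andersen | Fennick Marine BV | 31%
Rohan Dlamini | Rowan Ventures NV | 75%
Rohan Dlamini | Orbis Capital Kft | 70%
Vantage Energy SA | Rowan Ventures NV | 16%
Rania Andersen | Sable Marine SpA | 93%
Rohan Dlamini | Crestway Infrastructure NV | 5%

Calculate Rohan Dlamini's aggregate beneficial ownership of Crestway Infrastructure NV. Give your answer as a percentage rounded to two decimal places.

64.60%

Rohan reaches Crestway along 4 paths.
Direct stake: 5% = 5%.
Via Fennick → Orbis: 69% × 30% × 60% = 12.42%.
Via Orbis: 70% × 60% = 42%.
Via Fennick → Halcyon: 69% × 50% × 15% = 5.175%.
Total: 5% + 12.42% + 42% + 5.175% = 64.595%.
Rounded: 64.60%.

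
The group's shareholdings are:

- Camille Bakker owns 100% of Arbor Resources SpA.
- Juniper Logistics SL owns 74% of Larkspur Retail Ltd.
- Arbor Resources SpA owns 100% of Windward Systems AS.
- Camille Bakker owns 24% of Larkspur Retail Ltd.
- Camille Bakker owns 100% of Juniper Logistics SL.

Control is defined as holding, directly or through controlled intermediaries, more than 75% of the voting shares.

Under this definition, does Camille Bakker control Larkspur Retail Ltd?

Yes

Camille holds 100% of Juniper, so Camille controls Juniper.
Juniper and Camille together hold 74% + 24% = 98% of Larkspur, so Camille controls Larkspur.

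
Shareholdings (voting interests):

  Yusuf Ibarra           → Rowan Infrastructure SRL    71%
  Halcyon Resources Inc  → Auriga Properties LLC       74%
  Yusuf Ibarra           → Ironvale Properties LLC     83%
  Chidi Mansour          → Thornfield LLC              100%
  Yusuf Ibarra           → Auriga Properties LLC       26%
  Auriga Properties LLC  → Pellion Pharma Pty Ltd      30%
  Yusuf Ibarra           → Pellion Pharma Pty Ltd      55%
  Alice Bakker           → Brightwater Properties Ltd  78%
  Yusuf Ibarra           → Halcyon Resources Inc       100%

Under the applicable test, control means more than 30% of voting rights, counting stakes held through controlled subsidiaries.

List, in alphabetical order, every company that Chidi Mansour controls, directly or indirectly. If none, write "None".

Chidi holds 100% of Thornfield, so Chidi controls Thornfield.
No other company's threshold is met.

Thornfield LLC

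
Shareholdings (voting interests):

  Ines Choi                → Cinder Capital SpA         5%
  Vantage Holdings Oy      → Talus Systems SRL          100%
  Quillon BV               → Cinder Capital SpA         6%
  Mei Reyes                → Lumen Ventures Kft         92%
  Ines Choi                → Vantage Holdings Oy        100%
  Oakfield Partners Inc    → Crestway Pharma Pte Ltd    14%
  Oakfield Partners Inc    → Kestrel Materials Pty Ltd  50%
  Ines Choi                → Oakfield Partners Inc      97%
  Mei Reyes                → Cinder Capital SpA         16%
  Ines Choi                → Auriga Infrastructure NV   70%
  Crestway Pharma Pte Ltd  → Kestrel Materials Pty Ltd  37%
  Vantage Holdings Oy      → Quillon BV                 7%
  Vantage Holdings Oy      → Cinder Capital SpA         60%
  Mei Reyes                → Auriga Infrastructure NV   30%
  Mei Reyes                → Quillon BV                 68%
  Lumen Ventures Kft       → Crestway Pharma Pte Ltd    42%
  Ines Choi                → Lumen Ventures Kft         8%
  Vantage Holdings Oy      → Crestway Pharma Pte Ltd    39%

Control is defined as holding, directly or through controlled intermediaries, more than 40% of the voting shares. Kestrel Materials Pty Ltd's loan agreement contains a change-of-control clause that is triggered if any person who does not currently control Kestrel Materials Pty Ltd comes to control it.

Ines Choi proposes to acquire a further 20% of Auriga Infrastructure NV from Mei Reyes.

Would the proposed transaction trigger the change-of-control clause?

No

The purchase adds only to Ines's holdings (Mei's stake shrinks), so Ines is the only person who could newly come to control Kestrel.
Ines holds 100% of Vantage, so Ines controls Vantage.
Ines holds 97% of Oakfield, so Ines controls Oakfield.
Vantage and Oakfield together hold 39% + 14% = 53% of Crestway, so Ines controls Crestway.
Oakfield and Crestway together hold 50% + 37% = 87% of Kestrel, so Ines controls Kestrel.
So Ines already controls Kestrel before the transaction.
After the purchase, Ines's direct stake in Auriga rises to 70% + 20% = 90%, and Mei's stake falls to 10%.
Ines controlled Kestrel already, so this is not a new person acquiring control; every other person's position is unchanged or reduced.
No new person acquires control, so the clause is not triggered.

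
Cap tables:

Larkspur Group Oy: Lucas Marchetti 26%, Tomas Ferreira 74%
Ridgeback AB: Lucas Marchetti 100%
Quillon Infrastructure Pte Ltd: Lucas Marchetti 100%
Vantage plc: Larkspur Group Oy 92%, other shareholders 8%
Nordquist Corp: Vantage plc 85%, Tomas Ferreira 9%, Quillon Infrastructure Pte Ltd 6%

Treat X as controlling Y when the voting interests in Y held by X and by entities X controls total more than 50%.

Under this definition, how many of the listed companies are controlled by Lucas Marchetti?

2

Lucas holds 100% of Ridgeback, so Lucas controls Ridgeback.
Lucas holds 100% of Quillon, so Lucas controls Quillon.
No other company's threshold is met.
Lucas controls 2 companies.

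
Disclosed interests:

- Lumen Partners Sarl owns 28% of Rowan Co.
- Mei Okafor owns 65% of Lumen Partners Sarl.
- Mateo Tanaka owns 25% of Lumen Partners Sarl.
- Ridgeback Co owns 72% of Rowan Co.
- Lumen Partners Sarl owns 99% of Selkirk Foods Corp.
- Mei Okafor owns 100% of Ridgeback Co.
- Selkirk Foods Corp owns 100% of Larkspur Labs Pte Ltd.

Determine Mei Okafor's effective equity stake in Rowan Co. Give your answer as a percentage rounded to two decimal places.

90.20%

Mei reaches Rowan along 2 paths.
Via Lumen: 65% × 28% = 18.2%.
Via Ridgeback: 100% × 72% = 72%.
Total: 18.2% + 72% = 90.2%.
Rounded: 90.20%.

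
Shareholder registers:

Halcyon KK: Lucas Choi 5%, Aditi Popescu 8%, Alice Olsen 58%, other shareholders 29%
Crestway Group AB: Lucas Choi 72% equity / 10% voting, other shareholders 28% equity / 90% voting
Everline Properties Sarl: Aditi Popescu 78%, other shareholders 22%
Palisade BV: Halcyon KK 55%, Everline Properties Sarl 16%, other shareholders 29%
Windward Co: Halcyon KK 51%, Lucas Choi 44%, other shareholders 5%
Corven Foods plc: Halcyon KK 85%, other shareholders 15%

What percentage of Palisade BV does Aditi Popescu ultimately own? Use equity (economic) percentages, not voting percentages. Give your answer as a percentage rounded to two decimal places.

Aditi reaches Palisade along 2 paths.
Via Halcyon: 8% × 55% = 4.4%.
Via Everline: 78% × 16% = 12.48%.
Total: 4.4% + 12.48% = 16.88%.

16.88%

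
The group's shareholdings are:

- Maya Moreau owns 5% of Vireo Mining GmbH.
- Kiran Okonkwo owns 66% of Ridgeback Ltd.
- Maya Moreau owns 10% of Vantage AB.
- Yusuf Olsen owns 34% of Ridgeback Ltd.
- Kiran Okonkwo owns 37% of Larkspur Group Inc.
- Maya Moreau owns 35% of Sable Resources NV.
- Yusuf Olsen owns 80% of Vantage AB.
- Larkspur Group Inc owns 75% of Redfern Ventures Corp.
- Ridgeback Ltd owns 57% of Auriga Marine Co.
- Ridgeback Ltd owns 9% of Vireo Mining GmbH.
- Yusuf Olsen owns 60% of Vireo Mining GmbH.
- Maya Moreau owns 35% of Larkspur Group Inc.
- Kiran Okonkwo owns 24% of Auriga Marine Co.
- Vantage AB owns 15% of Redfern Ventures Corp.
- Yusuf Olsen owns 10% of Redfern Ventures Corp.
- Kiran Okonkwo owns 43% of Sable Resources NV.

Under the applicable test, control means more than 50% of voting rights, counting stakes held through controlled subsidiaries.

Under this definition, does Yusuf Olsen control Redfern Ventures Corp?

No

Yusuf holds 60% of Vireo, so Yusuf controls Vireo.
Yusuf holds 80% of Vantage, so Yusuf controls Vantage.
In Redfern, Yusuf's side holds only 15% + 10% = 25%, not > 50%.
So Yusuf does not control Redfern.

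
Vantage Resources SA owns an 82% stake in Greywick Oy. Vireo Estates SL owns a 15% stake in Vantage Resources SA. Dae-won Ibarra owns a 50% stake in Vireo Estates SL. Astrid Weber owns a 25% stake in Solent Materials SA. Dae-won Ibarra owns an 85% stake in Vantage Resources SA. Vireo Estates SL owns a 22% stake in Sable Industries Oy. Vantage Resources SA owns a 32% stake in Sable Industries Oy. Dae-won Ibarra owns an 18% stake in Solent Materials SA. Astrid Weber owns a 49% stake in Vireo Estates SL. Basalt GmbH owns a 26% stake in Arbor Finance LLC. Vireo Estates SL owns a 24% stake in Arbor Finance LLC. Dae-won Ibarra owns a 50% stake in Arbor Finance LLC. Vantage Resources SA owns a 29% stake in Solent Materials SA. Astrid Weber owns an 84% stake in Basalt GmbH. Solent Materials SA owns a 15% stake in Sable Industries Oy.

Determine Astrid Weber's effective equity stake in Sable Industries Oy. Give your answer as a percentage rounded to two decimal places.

17.20%

Astrid reaches Sable along 4 paths.
Via Vireo → Vantage → Solent: 49% × 15% × 29% × 15% = 0.319725%.
Via Solent: 25% × 15% = 3.75%.
Via Vireo: 49% × 22% = 10.78%.
Via Vireo → Vantage: 49% × 15% × 32% = 2.352%.
Total: 0.319725% + 3.75% + 10.78% + 2.352% = 17.201725%.
Rounded: 17.20%.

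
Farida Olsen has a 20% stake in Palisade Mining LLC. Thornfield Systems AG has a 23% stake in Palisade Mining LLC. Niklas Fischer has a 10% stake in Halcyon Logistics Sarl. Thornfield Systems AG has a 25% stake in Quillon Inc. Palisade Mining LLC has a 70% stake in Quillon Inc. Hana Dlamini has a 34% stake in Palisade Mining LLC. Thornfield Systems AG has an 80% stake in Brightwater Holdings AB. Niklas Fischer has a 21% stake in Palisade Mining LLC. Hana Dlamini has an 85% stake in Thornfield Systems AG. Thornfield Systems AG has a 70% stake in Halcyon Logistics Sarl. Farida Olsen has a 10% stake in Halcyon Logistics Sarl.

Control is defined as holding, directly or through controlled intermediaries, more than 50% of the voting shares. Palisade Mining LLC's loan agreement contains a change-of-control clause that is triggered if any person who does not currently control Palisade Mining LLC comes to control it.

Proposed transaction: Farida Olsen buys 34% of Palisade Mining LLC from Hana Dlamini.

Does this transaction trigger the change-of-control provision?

Yes

The purchase adds only to Farida's holdings (Hana's stake shrinks), so Farida is the only person who could newly come to control Palisade.
Farida's largest direct stake is 20% in Palisade, which does not meet the threshold, so Farida controls no company.
In Palisade, Farida's side holds only 20%, not > 50%.
So before the transaction, Farida does not control Palisade.
After the purchase, Farida's direct stake in Palisade rises to 20% + 34% = 54%, and Hana's stake falls to 0%.
Farida holds 54% of Palisade, so Farida controls Palisade.
Farida did not control Palisade before and does after, so the clause is triggered.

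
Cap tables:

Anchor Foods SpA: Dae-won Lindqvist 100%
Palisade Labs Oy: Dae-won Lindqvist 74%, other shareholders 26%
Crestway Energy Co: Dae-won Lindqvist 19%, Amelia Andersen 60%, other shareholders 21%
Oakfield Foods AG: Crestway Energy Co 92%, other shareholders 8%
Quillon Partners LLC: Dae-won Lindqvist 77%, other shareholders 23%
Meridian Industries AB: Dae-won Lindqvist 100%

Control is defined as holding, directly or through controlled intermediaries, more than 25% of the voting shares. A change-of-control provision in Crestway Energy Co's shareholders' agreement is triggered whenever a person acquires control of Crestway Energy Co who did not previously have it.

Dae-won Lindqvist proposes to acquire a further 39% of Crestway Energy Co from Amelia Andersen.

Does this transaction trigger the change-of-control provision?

Yes

The purchase adds only to Dae-won's holdings (Amelia's stake shrinks), so Dae-won is the only person who could newly come to control Crestway.
Dae-won holds 100% of Anchor, so Dae-won controls Anchor.
Dae-won holds 74% of Palisade, so Dae-won controls Palisade.
Dae-won holds 77% of Quillon, so Dae-won controls Quillon.
Dae-won holds 100% of Meridian, so Dae-won controls Meridian.
In Crestway, Dae-won's side holds only 19%, not > 25%.
So before the transaction, Dae-won does not control Crestway.
After the purchase, Dae-won's direct stake in Crestway rises to 19% + 39% = 58%, and Amelia's stake falls to 21%.
Dae-won holds 58% of Crestway, so Dae-won controls Crestway.
Dae-won did not control Crestway before and does after, so the clause is triggered.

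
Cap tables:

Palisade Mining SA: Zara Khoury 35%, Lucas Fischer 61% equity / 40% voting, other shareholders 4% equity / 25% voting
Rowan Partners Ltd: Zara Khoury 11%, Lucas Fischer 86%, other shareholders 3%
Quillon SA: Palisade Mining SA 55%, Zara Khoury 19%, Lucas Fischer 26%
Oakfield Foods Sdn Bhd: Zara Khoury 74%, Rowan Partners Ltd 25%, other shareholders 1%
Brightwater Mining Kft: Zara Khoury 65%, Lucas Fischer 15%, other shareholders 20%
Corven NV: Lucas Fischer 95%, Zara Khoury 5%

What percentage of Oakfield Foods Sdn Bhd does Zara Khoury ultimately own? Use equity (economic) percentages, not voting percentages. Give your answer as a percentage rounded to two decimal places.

Zara reaches Oakfield along 2 paths.
Direct stake: 74% = 74%.
Via Rowan: 11% × 25% = 2.75%.
Total: 74% + 2.75% = 76.75%.

76.75%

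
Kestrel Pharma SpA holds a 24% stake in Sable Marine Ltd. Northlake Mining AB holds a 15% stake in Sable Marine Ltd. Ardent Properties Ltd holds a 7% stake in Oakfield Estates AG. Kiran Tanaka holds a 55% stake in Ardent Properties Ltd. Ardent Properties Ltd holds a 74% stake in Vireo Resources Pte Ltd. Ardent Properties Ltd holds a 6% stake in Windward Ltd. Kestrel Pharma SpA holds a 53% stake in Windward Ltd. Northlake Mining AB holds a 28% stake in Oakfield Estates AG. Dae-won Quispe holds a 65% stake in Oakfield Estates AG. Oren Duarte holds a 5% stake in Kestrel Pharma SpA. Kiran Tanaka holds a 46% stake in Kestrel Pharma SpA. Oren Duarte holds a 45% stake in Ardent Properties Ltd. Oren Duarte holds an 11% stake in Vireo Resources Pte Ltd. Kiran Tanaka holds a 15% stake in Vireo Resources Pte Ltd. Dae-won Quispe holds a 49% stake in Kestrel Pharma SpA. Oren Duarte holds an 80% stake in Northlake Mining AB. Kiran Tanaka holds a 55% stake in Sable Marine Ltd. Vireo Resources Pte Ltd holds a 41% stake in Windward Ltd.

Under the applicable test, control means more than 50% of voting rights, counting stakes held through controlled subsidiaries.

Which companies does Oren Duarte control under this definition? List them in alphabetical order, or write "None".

Oren holds 80% of Northlake, so Oren controls Northlake.
No other company's threshold is met.

Northlake Mining AB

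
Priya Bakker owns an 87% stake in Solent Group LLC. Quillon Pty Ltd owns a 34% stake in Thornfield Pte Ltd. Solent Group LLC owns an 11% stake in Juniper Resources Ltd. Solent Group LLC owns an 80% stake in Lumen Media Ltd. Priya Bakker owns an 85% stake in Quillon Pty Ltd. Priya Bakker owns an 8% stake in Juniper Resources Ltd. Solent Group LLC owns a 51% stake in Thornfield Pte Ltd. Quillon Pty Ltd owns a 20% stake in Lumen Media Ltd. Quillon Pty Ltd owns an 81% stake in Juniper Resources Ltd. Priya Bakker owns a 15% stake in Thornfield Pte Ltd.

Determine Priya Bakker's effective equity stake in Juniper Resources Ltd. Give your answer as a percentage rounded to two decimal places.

Priya reaches Juniper along 3 paths.
Direct stake: 8% = 8%.
Via Quillon: 85% × 81% = 68.85%.
Via Solent: 87% × 11% = 9.57%.
Total: 8% + 68.85% + 9.57% = 86.42%.

86.42%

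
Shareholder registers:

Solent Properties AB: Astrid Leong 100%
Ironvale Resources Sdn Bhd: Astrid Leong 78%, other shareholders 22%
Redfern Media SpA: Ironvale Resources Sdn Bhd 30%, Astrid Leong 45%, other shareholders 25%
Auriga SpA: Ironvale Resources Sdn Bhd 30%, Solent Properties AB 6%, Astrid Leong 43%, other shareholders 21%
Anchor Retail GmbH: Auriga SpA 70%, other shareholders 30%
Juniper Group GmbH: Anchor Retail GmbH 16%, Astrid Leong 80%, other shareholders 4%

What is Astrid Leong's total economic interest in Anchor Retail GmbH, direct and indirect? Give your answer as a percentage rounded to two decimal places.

Astrid reaches Anchor along 3 paths.
Via Ironvale → Auriga: 78% × 30% × 70% = 16.38%.
Via Solent → Auriga: 100% × 6% × 70% = 4.2%.
Via Auriga: 43% × 70% = 30.1%.
Total: 16.38% + 4.2% + 30.1% = 50.68%.

50.68%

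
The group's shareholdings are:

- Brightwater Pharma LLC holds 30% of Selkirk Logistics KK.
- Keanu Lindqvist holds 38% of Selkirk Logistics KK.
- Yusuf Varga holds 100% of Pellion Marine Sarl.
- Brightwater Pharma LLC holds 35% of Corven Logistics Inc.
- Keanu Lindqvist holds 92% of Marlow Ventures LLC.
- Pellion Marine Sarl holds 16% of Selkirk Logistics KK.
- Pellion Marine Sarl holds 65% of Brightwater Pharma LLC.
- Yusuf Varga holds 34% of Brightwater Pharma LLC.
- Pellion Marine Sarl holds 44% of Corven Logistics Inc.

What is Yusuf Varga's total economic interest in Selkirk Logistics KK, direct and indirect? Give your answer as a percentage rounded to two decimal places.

Yusuf reaches Selkirk along 3 paths.
Via Brightwater: 34% × 30% = 10.2%.
Via Pellion → Brightwater: 100% × 65% × 30% = 19.5%.
Via Pellion: 100% × 16% = 16%.
Total: 10.2% + 19.5% + 16% = 45.7%.
Rounded: 45.70%.

45.70%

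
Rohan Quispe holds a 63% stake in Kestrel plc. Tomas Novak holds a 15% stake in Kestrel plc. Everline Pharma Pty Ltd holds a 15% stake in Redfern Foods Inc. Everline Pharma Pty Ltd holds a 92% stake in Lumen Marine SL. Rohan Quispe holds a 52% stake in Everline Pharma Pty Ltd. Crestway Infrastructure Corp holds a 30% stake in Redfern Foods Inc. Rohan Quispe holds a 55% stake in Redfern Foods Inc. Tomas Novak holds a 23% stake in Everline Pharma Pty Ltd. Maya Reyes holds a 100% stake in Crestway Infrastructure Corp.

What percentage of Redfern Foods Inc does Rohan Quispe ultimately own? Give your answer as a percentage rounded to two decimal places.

Rohan reaches Redfern along 2 paths.
Via Everline: 52% × 15% = 7.8%.
Direct stake: 55% = 55%.
Total: 7.8% + 55% = 62.8%.
Rounded: 62.80%.

62.80%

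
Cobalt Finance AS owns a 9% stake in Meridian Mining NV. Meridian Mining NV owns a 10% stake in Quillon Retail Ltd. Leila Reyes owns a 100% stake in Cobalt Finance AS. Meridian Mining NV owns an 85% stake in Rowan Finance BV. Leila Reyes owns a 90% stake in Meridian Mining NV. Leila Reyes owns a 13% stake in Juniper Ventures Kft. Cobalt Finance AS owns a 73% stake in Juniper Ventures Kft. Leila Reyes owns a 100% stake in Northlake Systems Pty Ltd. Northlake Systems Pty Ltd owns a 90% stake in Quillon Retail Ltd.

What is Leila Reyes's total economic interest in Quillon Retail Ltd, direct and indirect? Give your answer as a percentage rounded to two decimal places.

99.90%

Leila reaches Quillon along 3 paths.
Via Meridian: 90% × 10% = 9%.
Via Cobalt → Meridian: 100% × 9% × 10% = 0.9%.
Via Northlake: 100% × 90% = 90%.
Total: 9% + 0.9% + 90% = 99.9%.
Rounded: 99.90%.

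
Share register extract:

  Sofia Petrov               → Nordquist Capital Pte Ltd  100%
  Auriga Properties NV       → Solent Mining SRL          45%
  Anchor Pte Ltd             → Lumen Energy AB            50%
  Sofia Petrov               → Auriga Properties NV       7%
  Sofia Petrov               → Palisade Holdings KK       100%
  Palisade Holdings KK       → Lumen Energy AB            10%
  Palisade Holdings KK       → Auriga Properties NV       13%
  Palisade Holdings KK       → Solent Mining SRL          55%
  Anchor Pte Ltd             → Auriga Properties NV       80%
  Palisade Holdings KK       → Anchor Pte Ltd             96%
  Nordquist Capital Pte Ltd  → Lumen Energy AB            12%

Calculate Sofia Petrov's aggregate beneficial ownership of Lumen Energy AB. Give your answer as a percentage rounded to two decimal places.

Sofia reaches Lumen along 3 paths.
Via Palisade → Anchor: 100% × 96% × 50% = 48%.
Via Palisade: 100% × 10% = 10%.
Via Nordquist: 100% × 12% = 12%.
Total: 48% + 10% + 12% = 70%.
Rounded: 70.00%.

70.00%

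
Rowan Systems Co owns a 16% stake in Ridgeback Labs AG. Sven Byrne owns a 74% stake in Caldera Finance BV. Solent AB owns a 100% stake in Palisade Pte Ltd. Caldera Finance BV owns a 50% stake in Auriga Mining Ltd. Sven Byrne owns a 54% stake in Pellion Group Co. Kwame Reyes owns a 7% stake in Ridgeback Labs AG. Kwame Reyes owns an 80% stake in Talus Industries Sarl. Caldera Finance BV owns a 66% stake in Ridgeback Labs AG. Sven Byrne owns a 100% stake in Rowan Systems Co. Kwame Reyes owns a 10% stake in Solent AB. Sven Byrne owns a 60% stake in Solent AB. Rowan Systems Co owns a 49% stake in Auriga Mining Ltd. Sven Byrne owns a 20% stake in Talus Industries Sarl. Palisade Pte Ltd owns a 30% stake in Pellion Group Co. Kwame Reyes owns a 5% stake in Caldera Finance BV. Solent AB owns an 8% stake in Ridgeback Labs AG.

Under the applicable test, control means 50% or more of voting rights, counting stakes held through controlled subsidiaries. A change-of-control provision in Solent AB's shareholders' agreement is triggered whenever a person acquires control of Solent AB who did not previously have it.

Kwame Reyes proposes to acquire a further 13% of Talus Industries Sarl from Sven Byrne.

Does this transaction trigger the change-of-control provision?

The purchase adds only to Kwame's holdings (Sven's stake shrinks), so Kwame is the only person who could newly come to control Solent.
Kwame holds 80% of Talus, so Kwame controls Talus.
In Solent, Kwame's side holds only 10%, not ≥ 50%.
So before the transaction, Kwame does not control Solent.
After the purchase, Kwame's direct stake in Talus rises to 80% + 13% = 93%, and Sven's stake falls to 7%.
Kwame holds 93% of Talus, so Kwame controls Talus.
After the transaction, Kwame's side holds 10% of Solent, not ≥ 50%, so Kwame still does not control Solent.
No new person acquires control, so the clause is not triggered.

No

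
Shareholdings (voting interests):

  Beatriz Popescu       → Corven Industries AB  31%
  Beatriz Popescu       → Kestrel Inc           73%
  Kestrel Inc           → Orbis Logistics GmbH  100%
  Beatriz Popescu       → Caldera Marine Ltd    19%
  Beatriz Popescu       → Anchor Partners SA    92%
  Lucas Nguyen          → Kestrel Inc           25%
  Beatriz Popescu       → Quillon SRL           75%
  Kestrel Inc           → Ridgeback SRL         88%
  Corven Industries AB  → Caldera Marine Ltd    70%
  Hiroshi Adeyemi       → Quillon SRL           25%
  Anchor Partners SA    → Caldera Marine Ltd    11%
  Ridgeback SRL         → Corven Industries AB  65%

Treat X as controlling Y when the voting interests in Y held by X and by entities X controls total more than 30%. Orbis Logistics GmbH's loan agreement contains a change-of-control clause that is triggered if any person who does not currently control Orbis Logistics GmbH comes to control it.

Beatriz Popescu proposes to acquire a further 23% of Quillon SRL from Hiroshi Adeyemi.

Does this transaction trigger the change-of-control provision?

No

The purchase adds only to Beatriz's holdings (Hiroshi's stake shrinks), so Beatriz is the only person who could newly come to control Orbis.
Beatriz holds 73% of Kestrel, so Beatriz controls Kestrel.
Kestrel holds 100% of Orbis, so Beatriz controls Orbis.
So Beatriz already controls Orbis before the transaction.
After the purchase, Beatriz's direct stake in Quillon rises to 75% + 23% = 98%, and Hiroshi's stake falls to 2%.
Beatriz controlled Orbis already, so this is not a new person acquiring control; every other person's position is unchanged or reduced.
No new person acquires control, so the clause is not triggered.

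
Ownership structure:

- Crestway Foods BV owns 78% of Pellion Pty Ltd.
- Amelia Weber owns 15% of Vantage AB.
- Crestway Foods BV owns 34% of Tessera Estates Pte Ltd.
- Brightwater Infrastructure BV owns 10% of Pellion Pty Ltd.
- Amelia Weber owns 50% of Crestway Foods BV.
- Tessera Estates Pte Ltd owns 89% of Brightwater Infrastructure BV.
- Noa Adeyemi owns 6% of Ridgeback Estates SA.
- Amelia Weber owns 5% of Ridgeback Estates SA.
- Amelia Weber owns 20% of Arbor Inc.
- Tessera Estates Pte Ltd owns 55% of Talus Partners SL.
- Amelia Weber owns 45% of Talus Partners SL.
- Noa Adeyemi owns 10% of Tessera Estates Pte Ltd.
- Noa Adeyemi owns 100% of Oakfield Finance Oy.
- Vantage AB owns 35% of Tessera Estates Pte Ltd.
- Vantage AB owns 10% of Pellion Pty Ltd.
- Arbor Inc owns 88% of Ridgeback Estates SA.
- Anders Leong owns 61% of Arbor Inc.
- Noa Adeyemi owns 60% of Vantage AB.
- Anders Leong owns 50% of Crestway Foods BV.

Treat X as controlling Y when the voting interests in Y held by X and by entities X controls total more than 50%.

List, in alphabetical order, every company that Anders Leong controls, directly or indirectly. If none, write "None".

Anders holds 61% of Arbor, so Anders controls Arbor.
Arbor holds 88% of Ridgeback, so Anders controls Ridgeback.
No other company's threshold is met.

Arbor Inc, Ridgeback Estates SA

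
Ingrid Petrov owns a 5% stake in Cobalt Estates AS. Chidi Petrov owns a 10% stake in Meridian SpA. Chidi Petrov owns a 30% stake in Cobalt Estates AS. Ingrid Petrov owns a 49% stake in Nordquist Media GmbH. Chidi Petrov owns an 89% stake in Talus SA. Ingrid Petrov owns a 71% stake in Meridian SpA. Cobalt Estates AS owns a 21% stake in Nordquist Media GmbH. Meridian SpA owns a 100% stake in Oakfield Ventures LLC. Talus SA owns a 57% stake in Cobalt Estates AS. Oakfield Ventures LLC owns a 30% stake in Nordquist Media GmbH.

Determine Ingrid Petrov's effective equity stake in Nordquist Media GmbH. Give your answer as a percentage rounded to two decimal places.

71.35%

Ingrid reaches Nordquist along 3 paths.
Via Cobalt: 5% × 21% = 1.05%.
Direct stake: 49% = 49%.
Via Meridian → Oakfield: 71% × 100% × 30% = 21.3%.
Total: 1.05% + 49% + 21.3% = 71.35%.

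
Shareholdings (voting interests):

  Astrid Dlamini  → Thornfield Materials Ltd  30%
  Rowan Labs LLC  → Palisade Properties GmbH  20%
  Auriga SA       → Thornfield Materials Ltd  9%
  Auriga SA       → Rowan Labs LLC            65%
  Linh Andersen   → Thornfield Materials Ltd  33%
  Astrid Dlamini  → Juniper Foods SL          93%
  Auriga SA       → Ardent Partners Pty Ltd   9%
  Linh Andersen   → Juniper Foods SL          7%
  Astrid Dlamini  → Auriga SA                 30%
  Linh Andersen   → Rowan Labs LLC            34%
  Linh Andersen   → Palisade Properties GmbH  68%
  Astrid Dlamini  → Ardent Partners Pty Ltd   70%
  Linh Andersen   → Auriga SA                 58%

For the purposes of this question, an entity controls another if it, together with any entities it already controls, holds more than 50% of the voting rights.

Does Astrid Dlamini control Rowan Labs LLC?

Astrid holds 93% of Juniper, so Astrid controls Juniper.
Astrid holds 70% of Ardent, so Astrid controls Ardent.
Neither Astrid nor any entity Astrid controls holds any voting interest in Rowan.
So Astrid does not control Rowan.

No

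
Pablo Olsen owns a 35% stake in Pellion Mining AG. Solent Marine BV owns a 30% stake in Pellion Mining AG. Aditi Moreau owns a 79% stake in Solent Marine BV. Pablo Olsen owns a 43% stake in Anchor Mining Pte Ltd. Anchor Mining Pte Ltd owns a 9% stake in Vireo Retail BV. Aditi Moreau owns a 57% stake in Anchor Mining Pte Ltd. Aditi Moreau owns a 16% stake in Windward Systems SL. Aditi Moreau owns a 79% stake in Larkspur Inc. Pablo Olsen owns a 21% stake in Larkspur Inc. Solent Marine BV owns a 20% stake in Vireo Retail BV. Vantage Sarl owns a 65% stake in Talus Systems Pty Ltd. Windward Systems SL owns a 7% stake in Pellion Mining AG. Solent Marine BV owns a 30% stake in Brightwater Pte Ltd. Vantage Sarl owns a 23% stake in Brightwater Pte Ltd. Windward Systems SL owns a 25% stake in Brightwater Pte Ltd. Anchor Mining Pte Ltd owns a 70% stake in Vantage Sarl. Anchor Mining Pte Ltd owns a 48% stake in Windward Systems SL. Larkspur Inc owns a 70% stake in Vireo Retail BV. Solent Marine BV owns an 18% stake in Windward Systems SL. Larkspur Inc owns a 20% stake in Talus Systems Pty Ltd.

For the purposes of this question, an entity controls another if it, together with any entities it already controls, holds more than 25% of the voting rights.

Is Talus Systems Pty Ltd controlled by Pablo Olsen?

Yes

Pablo holds 43% of Anchor, so Pablo controls Anchor.
Anchor holds 70% of Vantage, so Pablo controls Vantage.
Vantage holds 65% of Talus, so Pablo controls Talus.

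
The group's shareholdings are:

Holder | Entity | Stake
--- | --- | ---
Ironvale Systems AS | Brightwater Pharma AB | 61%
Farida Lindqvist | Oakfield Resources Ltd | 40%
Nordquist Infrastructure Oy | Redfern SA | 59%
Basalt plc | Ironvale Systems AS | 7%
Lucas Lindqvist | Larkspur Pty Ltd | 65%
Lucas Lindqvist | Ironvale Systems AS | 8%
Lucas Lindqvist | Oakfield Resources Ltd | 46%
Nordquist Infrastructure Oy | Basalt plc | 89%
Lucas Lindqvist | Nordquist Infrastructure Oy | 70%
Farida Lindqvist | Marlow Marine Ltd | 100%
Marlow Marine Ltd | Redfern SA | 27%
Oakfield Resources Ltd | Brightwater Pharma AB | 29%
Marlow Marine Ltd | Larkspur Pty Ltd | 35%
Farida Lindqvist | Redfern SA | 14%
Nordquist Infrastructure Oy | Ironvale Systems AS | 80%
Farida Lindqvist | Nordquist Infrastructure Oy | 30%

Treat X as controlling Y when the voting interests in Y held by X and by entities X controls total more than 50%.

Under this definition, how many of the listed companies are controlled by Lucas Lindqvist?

Lucas holds 70% of Nordquist, so Lucas controls Nordquist.
Nordquist holds 89% of Basalt, so Lucas controls Basalt.
Lucas holds 65% of Larkspur, so Lucas controls Larkspur.
Nordquist and Basalt and Lucas together hold 80% + 7% + 8% = 95% of Ironvale, so Lucas controls Ironvale.
Ironvale holds 61% of Brightwater, so Lucas controls Brightwater.
Nordquist holds 59% of Redfern, so Lucas controls Redfern.
No other company's threshold is met.
Lucas controls 6 companies.

6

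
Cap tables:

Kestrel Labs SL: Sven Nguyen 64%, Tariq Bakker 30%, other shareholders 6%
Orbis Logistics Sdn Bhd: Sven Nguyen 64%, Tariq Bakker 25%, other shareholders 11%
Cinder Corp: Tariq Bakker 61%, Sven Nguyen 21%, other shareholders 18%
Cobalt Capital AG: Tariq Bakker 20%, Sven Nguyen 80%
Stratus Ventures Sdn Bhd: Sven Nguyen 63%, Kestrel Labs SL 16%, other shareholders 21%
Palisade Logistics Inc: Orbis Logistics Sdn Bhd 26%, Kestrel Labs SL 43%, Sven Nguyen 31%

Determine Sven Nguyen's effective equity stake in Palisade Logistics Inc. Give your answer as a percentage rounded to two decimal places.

75.16%

Sven reaches Palisade along 3 paths.
Via Orbis: 64% × 26% = 16.64%.
Via Kestrel: 64% × 43% = 27.52%.
Direct stake: 31% = 31%.
Total: 16.64% + 27.52% + 31% = 75.16%.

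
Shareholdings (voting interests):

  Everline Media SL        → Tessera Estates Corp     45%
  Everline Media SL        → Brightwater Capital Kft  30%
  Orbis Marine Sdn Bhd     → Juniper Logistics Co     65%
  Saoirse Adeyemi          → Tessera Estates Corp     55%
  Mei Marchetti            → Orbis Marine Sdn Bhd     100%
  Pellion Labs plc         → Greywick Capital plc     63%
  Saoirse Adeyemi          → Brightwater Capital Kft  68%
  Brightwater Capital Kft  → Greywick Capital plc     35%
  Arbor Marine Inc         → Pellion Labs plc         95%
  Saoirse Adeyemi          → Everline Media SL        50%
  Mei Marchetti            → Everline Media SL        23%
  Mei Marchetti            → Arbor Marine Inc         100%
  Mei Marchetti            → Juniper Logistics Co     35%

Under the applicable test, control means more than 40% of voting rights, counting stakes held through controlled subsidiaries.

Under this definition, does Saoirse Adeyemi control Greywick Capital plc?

No

Saoirse holds 50% of Everline, so Saoirse controls Everline.
Saoirse and Everline together hold 55% + 45% = 100% of Tessera, so Saoirse controls Tessera.
Saoirse and Everline together hold 68% + 30% = 98% of Brightwater, so Saoirse controls Brightwater.
In Greywick, Saoirse's side holds only 35%, not > 40%.
So Saoirse does not control Greywick.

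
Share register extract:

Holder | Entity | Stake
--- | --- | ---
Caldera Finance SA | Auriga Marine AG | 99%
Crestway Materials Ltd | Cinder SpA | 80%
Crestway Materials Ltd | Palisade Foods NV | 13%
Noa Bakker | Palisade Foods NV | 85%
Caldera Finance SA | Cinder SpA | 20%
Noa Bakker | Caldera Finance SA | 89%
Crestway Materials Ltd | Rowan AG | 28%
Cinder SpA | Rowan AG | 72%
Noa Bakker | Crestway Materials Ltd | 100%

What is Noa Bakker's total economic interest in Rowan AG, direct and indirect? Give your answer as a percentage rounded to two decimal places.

Noa reaches Rowan along 3 paths.
Via Crestway: 100% × 28% = 28%.
Via Crestway → Cinder: 100% × 80% × 72% = 57.6%.
Via Caldera → Cinder: 89% × 20% × 72% = 12.816%.
Total: 28% + 57.6% + 12.816% = 98.416%.
Rounded: 98.42%.

98.42%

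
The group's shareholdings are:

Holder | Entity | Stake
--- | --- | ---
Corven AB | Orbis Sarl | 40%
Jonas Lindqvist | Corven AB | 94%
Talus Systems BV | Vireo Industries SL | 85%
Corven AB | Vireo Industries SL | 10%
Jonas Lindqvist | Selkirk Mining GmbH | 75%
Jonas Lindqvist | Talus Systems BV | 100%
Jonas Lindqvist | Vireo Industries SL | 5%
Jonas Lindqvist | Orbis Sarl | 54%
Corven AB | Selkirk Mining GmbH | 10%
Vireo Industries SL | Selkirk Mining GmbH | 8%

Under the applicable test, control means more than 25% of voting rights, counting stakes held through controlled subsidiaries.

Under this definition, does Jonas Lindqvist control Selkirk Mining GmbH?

Yes

Jonas holds 100% of Talus, so Jonas controls Talus.
Jonas holds 94% of Corven, so Jonas controls Corven.
Jonas and Corven and Talus together hold 5% + 10% + 85% = 100% of Vireo, so Jonas controls Vireo.
Corven and Vireo and Jonas together hold 10% + 8% + 75% = 93% of Selkirk, so Jonas controls Selkirk.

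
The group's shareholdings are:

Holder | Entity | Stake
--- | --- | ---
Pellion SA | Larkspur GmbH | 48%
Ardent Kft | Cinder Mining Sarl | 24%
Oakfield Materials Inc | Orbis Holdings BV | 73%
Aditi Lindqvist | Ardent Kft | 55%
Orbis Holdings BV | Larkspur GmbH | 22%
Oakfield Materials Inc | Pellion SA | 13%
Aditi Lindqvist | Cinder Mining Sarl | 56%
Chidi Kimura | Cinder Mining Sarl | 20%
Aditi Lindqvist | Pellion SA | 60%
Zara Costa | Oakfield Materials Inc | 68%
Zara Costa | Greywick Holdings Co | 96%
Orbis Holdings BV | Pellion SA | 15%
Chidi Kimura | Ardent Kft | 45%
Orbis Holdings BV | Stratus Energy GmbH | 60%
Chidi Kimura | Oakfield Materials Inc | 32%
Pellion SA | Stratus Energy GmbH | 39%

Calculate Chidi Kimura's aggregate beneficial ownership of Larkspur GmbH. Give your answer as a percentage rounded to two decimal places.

Chidi reaches Larkspur along 3 paths.
Via Oakfield → Orbis: 32% × 73% × 22% = 5.1392%.
Via Oakfield → Orbis → Pellion: 32% × 73% × 15% × 48% = 1.68192%.
Via Oakfield → Pellion: 32% × 13% × 48% = 1.9968%.
Total: 5.1392% + 1.68192% + 1.9968% = 8.81792%.
Rounded: 8.82%.

8.82%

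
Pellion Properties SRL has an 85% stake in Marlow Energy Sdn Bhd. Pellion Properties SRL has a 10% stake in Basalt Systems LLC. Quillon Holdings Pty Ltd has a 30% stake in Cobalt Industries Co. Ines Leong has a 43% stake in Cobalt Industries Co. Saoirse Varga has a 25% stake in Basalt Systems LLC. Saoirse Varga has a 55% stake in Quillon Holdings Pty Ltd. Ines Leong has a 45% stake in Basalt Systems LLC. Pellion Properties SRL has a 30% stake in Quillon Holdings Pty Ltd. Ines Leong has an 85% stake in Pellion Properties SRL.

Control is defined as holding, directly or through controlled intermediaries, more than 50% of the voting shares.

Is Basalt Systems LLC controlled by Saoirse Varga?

No

Saoirse holds 55% of Quillon, so Saoirse controls Quillon.
In Basalt, Saoirse's side holds only 25%, not > 50%.
So Saoirse does not control Basalt.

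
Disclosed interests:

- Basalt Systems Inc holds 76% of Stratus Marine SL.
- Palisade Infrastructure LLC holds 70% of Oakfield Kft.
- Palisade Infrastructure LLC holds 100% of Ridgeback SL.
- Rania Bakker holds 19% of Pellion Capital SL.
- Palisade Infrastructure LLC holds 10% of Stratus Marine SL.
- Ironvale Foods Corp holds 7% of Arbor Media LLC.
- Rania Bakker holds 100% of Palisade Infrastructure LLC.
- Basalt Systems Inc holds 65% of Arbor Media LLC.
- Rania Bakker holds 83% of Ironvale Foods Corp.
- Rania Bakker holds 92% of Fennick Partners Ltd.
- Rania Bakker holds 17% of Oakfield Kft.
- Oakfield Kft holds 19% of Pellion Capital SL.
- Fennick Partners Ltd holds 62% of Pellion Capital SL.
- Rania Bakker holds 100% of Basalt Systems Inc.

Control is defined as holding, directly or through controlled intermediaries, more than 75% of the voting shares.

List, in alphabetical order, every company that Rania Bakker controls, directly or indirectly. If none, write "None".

Rania holds 100% of Palisade, so Rania controls Palisade.
Rania holds 92% of Fennick, so Rania controls Fennick.
Rania holds 100% of Basalt, so Rania controls Basalt.
Rania holds 83% of Ironvale, so Rania controls Ironvale.
Basalt and Palisade together hold 76% + 10% = 86% of Stratus, so Rania controls Stratus.
Rania and Palisade together hold 17% + 70% = 87% of Oakfield, so Rania controls Oakfield.
Palisade holds 100% of Ridgeback, so Rania controls Ridgeback.
Rania and Fennick and Oakfield together hold 19% + 62% + 19% = 100% of Pellion, so Rania controls Pellion.
No other company's threshold is met.

Basalt Systems Inc, Fennick Partners Ltd, Ironvale Foods Corp, Oakfield Kft, Palisade Infrastructure LLC, Pellion Capital SL, Ridgeback SL, Stratus Marine SL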